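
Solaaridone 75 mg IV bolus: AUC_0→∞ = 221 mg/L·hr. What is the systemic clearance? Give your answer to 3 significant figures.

CL = Dose_iv / AUC_0→∞
   = 75 / 221 = 0.339367 L/hr

CL = 0.339 L/hr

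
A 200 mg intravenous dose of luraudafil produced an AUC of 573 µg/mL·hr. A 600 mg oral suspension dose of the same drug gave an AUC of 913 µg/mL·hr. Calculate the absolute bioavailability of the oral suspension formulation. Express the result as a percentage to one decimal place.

F = 53.1%

F = (AUC_ev / D_ev) / (AUC_iv / D_iv)
  = (913/600) / (573/200)
  = 1.52167 / 2.865 = 0.5311
  = 53.11%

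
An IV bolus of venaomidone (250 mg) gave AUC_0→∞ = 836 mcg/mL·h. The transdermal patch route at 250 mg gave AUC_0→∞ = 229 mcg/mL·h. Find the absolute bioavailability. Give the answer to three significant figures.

F = 0.274

F = (AUC_ev / D_ev) / (AUC_iv / D_iv)
  = (229/250) / (836/250)
  = 0.916 / 3.344 = 0.2739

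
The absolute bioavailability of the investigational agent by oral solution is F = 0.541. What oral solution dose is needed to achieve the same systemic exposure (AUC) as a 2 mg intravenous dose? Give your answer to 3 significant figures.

D_oral = 3.70 mg

For equal systemic exposure: F × D_ev = D_iv
D_ev = D_iv / F = 2 / 0.541 = 3.69686 mg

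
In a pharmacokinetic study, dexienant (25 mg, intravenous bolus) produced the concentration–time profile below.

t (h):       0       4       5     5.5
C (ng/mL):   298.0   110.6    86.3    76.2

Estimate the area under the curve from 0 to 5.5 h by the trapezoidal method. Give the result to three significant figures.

Trapezoidal AUC_0→5.5:
  [0→4]: (298.0+110.6)/2 × 4 = 817.2
  [4→5]: (110.6+86.3)/2 × 1 = 98.45
  [5→5.5]: (86.3+76.2)/2 × 0.5 = 40.625
  Sum = 956.275 ng/mL·h

AUC = 956 ng/mL·h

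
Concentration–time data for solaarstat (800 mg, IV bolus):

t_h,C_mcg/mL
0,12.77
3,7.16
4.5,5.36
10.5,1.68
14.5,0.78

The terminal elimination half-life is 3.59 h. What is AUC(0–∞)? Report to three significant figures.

AUC = 69.4 mcg/mL·h

Trapezoidal AUC_0→14.5:
  [0→3]: (12.77+7.16)/2 × 3 = 29.895
  [3→4.5]: (7.16+5.36)/2 × 1.5 = 9.39
  [4.5→10.5]: (5.36+1.68)/2 × 6 = 21.12
  [10.5→14.5]: (1.68+0.78)/2 × 4 = 4.92
  Sum = 65.325 mcg/mL·h
k_e = ln2 / t½ = 0.693147 / 3.59 = 0.1931 h^-1
Extrapolated tail: C_last / k_e = 0.78 / 0.1931 = 4.039
AUC_0→∞ = 65.325 + 4.039 = 69.364 mcg/mL·h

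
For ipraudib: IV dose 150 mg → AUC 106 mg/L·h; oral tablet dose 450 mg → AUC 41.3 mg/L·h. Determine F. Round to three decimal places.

F = (AUC_ev / D_ev) / (AUC_iv / D_iv)
  = (41.3/450) / (106/150)
  = 0.0917778 / 0.706667 = 0.1299

F = 0.130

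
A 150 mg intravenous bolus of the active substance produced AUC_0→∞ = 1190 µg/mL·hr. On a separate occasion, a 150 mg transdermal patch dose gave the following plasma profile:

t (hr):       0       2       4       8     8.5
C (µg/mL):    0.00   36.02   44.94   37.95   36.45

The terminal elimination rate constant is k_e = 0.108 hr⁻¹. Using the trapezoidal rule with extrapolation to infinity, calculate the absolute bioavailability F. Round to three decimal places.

Trapezoidal AUC_0→8.5 (transdermal patch):
  [0→2]: (0.00+36.02)/2 × 2 = 36.02
  [2→4]: (36.02+44.94)/2 × 2 = 80.96
  [4→8]: (44.94+37.95)/2 × 4 = 165.78
  [8→8.5]: (37.95+36.45)/2 × 0.5 = 18.6
  Sum = 301.36 µg/mL·hr
Tail: C_last/k_e = 36.45/0.108 = 337.500
AUC_0→∞ (transdermal patch) = 301.36 + 337.500 = 638.86 µg/mL·hr
F = (AUC_ev/D_ev)/(AUC_iv/D_iv) = (638.86/150)/(1190/150) = 4.25907/7.93333 = 0.5369

F = 0.537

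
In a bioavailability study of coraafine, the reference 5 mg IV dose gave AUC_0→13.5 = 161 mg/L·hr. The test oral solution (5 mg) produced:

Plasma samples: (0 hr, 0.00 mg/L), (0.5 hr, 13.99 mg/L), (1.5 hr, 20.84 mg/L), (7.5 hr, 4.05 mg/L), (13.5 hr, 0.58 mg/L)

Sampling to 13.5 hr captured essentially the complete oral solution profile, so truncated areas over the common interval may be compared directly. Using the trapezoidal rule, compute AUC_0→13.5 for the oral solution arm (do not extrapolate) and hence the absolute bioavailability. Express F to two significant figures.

F = 0.68

Trapezoidal AUC_0→13.5 (oral solution):
  [0→0.5]: (0.00+13.99)/2 × 0.5 = 3.4975
  [0.5→1.5]: (13.99+20.84)/2 × 1 = 17.415
  [1.5→7.5]: (20.84+4.05)/2 × 6 = 74.67
  [7.5→13.5]: (4.05+0.58)/2 × 6 = 13.89
  Sum = 109.4725 mg/L·hr
F = (AUC_ev/D_ev)/(AUC_iv/D_iv) = (109.4725/5)/(161/5) = 21.8945/32.2 = 0.6800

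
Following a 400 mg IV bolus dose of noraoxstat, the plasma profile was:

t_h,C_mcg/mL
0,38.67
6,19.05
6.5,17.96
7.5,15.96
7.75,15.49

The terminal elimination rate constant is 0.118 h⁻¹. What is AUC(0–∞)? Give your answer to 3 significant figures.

AUC = 335 mcg/mL·h

Trapezoidal AUC_0→7.75:
  [0→6]: (38.67+19.05)/2 × 6 = 173.16
  [6→6.5]: (19.05+17.96)/2 × 0.5 = 9.2525
  [6.5→7.5]: (17.96+15.96)/2 × 1 = 16.96
  [7.5→7.75]: (15.96+15.49)/2 × 0.25 = 3.93125
  Sum = 203.30375 mcg/mL·h
Extrapolated tail: C_last / k_e = 15.49 / 0.118 = 131.271
AUC_0→∞ = 203.30375 + 131.271 = 334.57475 mcg/mL·h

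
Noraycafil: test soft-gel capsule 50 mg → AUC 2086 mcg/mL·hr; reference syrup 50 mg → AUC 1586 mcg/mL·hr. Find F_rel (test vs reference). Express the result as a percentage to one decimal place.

F_rel = 131.5%

F_rel = (AUC_test/D_test) / (AUC_ref/D_ref)
      = (2086/50) / (1586/50)
      = 41.72 / 31.72 = 1.3153 = 131.53%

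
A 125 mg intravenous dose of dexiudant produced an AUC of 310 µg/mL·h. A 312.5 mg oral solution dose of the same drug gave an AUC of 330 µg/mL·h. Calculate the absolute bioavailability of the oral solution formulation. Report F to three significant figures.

F = 0.426

F = (AUC_ev / D_ev) / (AUC_iv / D_iv)
  = (330/312.5) / (310/125)
  = 1.056 / 2.48 = 0.4258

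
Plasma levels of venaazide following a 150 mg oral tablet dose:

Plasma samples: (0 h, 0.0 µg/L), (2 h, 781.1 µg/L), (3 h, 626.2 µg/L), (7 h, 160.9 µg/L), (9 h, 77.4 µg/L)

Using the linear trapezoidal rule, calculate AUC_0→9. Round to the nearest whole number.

Trapezoidal AUC_0→9:
  [0→2]: (0.0+781.1)/2 × 2 = 781.1
  [2→3]: (781.1+626.2)/2 × 1 = 703.65
  [3→7]: (626.2+160.9)/2 × 4 = 1574.2
  [7→9]: (160.9+77.4)/2 × 2 = 238.3
  Sum = 3297.25 µg/L·h

AUC = 3297 µg/L·h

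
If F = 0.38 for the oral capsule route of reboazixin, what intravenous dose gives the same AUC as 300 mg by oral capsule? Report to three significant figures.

D_iv = 114 mg

Systemic exposure from an extravascular dose = F × D_ev, so the equivalent IV dose is F × D_ev.
D_iv = F × D_ev = 0.38 × 300 = 114 mg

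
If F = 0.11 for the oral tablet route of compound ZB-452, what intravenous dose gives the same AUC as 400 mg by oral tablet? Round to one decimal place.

D_iv = 44.0 mg

Systemic exposure from an extravascular dose = F × D_ev, so the equivalent IV dose is F × D_ev.
D_iv = F × D_ev = 0.11 × 400 = 44 mg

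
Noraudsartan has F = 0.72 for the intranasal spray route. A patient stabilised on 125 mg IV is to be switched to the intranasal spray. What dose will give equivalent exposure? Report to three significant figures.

D_intranasal = 174 mg

For equal systemic exposure: F × D_ev = D_iv
D_ev = D_iv / F = 125 / 0.72 = 173.611 mg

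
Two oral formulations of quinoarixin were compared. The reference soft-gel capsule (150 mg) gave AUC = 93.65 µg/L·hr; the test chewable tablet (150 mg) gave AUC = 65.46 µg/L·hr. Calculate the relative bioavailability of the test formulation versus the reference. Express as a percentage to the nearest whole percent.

F_rel = 70%

F_rel = (AUC_test/D_test) / (AUC_ref/D_ref)
      = (65.46/150) / (93.65/150)
      = 0.4364 / 0.624333 = 0.6990 = 69.90%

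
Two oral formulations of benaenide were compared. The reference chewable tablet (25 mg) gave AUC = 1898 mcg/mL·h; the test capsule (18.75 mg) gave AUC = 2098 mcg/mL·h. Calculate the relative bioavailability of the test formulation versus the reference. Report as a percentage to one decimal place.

F_rel = 147.4%

F_rel = (AUC_test/D_test) / (AUC_ref/D_ref)
      = (2098/18.75) / (1898/25)
      = 111.893 / 75.92 = 1.4738 = 147.38%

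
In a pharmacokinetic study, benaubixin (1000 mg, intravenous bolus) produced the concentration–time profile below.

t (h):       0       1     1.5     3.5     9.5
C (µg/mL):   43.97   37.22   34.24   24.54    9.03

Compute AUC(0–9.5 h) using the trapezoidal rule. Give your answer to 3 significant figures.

AUC = 218 µg/mL·h

Trapezoidal AUC_0→9.5:
  [0→1]: (43.97+37.22)/2 × 1 = 40.595
  [1→1.5]: (37.22+34.24)/2 × 0.5 = 17.865
  [1.5→3.5]: (34.24+24.54)/2 × 2 = 58.78
  [3.5→9.5]: (24.54+9.03)/2 × 6 = 100.71
  Sum = 217.95 µg/mL·h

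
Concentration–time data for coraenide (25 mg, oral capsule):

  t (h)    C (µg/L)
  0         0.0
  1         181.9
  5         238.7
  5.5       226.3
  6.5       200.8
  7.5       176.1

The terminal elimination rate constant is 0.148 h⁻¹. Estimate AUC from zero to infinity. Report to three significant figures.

AUC = 2640 µg/L·h

Trapezoidal AUC_0→7.5:
  [0→1]: (0.0+181.9)/2 × 1 = 90.95
  [1→5]: (181.9+238.7)/2 × 4 = 841.2
  [5→5.5]: (238.7+226.3)/2 × 0.5 = 116.25
  [5.5→6.5]: (226.3+200.8)/2 × 1 = 213.55
  [6.5→7.5]: (200.8+176.1)/2 × 1 = 188.45
  Sum = 1450.4 µg/L·h
Extrapolated tail: C_last / k_e = 176.1 / 0.148 = 1189.865
AUC_0→∞ = 1450.4 + 1189.865 = 2640.265 µg/L·h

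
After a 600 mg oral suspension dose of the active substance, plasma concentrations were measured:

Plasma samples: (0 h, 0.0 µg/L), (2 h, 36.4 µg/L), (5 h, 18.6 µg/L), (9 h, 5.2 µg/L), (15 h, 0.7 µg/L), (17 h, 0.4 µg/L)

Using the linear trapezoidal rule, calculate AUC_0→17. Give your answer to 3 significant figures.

Trapezoidal AUC_0→17:
  [0→2]: (0.0+36.4)/2 × 2 = 36.4
  [2→5]: (36.4+18.6)/2 × 3 = 82.5
  [5→9]: (18.6+5.2)/2 × 4 = 47.6
  [9→15]: (5.2+0.7)/2 × 6 = 17.7
  [15→17]: (0.7+0.4)/2 × 2 = 1.1
  Sum = 185.3 µg/L·h

AUC = 185 µg/L·h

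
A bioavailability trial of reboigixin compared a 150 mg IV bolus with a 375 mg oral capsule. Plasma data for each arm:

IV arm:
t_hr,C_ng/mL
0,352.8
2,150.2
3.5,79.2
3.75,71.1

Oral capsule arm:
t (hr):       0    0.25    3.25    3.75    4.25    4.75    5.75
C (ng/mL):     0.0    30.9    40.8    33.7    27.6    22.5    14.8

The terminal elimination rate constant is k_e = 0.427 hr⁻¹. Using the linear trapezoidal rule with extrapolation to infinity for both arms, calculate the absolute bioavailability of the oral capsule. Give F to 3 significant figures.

Trapezoidal AUC_0→3.75 (IV):
  [0→2]: (352.8+150.2)/2 × 2 = 503.0
  [2→3.5]: (150.2+79.2)/2 × 1.5 = 172.05
  [3.5→3.75]: (79.2+71.1)/2 × 0.25 = 18.7875
  Sum = 693.8375 ng/mL·hr
IV tail: 71.1/0.427 = 166.511; AUC_iv,0→∞ = 693.8375 + 166.511 = 860.3485 ng/mL·hr
Trapezoidal AUC_0→5.75 (oral capsule):
  [0→0.25]: (0.0+30.9)/2 × 0.25 = 3.8625
  [0.25→3.25]: (30.9+40.8)/2 × 3 = 107.55
  [3.25→3.75]: (40.8+33.7)/2 × 0.5 = 18.625
  [3.75→4.25]: (33.7+27.6)/2 × 0.5 = 15.325
  [4.25→4.75]: (27.6+22.5)/2 × 0.5 = 12.525
  [4.75→5.75]: (22.5+14.8)/2 × 1 = 18.65
  Sum = 176.5375 ng/mL·hr
oral capsule tail: 14.8/0.427 = 34.660; AUC_ev,0→∞ = 176.5375 + 34.660 = 211.1975 ng/mL·hr
F = (AUC_ev/D_ev)/(AUC_iv/D_iv) = (211.1975/375)/(860.3485/150) = 0.563193/5.73566 = 0.0982

F = 0.0982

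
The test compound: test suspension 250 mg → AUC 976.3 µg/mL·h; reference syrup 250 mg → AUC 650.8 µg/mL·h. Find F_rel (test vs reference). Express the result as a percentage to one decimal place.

F_rel = (AUC_test/D_test) / (AUC_ref/D_ref)
      = (976.3/250) / (650.8/250)
      = 3.9052 / 2.6032 = 1.5002 = 150.02%

F_rel = 150.0%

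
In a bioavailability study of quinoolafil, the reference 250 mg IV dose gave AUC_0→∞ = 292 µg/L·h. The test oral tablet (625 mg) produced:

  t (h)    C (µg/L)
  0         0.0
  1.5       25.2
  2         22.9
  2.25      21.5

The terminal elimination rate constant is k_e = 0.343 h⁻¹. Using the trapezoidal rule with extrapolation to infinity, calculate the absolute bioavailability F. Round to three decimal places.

F = 0.136

Trapezoidal AUC_0→2.25 (oral tablet):
  [0→1.5]: (0.0+25.2)/2 × 1.5 = 18.9
  [1.5→2]: (25.2+22.9)/2 × 0.5 = 12.025
  [2→2.25]: (22.9+21.5)/2 × 0.25 = 5.55
  Sum = 36.475 µg/L·h
Tail: C_last/k_e = 21.5/0.343 = 62.682
AUC_0→∞ (oral tablet) = 36.475 + 62.682 = 99.157 µg/L·h
F = (AUC_ev/D_ev)/(AUC_iv/D_iv) = (99.157/625)/(292/250) = 0.1586512/1.168 = 0.1358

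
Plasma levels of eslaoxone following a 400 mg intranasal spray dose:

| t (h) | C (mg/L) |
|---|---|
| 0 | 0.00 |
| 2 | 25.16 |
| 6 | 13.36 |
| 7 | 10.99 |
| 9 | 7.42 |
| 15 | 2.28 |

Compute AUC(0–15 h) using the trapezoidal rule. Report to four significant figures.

AUC = 161.9 mg/L·h

Trapezoidal AUC_0→15:
  [0→2]: (0.00+25.16)/2 × 2 = 25.16
  [2→6]: (25.16+13.36)/2 × 4 = 77.04
  [6→7]: (13.36+10.99)/2 × 1 = 12.175
  [7→9]: (10.99+7.42)/2 × 2 = 18.41
  [9→15]: (7.42+2.28)/2 × 6 = 29.1
  Sum = 161.885 mg/L·h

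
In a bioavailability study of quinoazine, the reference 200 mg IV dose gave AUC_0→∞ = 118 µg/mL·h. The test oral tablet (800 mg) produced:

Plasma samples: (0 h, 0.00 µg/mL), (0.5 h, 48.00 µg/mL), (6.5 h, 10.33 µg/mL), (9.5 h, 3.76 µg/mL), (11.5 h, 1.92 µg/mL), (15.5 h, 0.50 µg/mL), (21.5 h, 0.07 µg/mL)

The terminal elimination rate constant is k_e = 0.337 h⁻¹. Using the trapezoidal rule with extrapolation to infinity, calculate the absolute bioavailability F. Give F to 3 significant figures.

F = 0.467

Trapezoidal AUC_0→21.5 (oral tablet):
  [0→0.5]: (0.00+48.00)/2 × 0.5 = 12.0
  [0.5→6.5]: (48.00+10.33)/2 × 6 = 174.99
  [6.5→9.5]: (10.33+3.76)/2 × 3 = 21.135
  [9.5→11.5]: (3.76+1.92)/2 × 2 = 5.68
  [11.5→15.5]: (1.92+0.50)/2 × 4 = 4.84
  [15.5→21.5]: (0.50+0.07)/2 × 6 = 1.71
  Sum = 220.355 µg/mL·h
Tail: C_last/k_e = 0.07/0.337 = 0.208
AUC_0→∞ (oral tablet) = 220.355 + 0.208 = 220.563 µg/mL·h
F = (AUC_ev/D_ev)/(AUC_iv/D_iv) = (220.563/800)/(118/200) = 0.27570375/0.59 = 0.4673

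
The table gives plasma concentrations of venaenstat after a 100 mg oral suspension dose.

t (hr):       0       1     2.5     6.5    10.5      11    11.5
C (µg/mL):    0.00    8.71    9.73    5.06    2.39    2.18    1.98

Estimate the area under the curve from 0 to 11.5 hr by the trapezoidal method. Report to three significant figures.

Trapezoidal AUC_0→11.5:
  [0→1]: (0.00+8.71)/2 × 1 = 4.355
  [1→2.5]: (8.71+9.73)/2 × 1.5 = 13.83
  [2.5→6.5]: (9.73+5.06)/2 × 4 = 29.58
  [6.5→10.5]: (5.06+2.39)/2 × 4 = 14.9
  [10.5→11]: (2.39+2.18)/2 × 0.5 = 1.1425
  [11→11.5]: (2.18+1.98)/2 × 0.5 = 1.04
  Sum = 64.8475 µg/mL·hr

AUC = 64.8 µg/mL·hr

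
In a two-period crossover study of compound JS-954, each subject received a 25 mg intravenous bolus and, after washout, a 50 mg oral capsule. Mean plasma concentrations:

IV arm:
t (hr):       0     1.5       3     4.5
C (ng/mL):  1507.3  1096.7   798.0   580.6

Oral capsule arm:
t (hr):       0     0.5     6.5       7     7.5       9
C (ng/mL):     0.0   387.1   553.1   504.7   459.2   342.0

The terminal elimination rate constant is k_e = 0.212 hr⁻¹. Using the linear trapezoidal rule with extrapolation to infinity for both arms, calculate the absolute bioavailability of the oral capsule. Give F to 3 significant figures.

Trapezoidal AUC_0→4.5 (IV):
  [0→1.5]: (1507.3+1096.7)/2 × 1.5 = 1953.0
  [1.5→3]: (1096.7+798.0)/2 × 1.5 = 1421.025
  [3→4.5]: (798.0+580.6)/2 × 1.5 = 1033.95
  Sum = 4407.975 ng/mL·hr
IV tail: 580.6/0.212 = 2738.679; AUC_iv,0→∞ = 4407.975 + 2738.679 = 7146.654 ng/mL·hr
Trapezoidal AUC_0→9 (oral capsule):
  [0→0.5]: (0.0+387.1)/2 × 0.5 = 96.775
  [0.5→6.5]: (387.1+553.1)/2 × 6 = 2820.6
  [6.5→7]: (553.1+504.7)/2 × 0.5 = 264.45
  [7→7.5]: (504.7+459.2)/2 × 0.5 = 240.975
  [7.5→9]: (459.2+342.0)/2 × 1.5 = 600.9
  Sum = 4023.7 ng/mL·hr
oral capsule tail: 342.0/0.212 = 1613.208; AUC_ev,0→∞ = 4023.7 + 1613.208 = 5636.908 ng/mL·hr
F = (AUC_ev/D_ev)/(AUC_iv/D_iv) = (5636.908/50)/(7146.654/25) = 112.73816/285.86616 = 0.3944

F = 0.394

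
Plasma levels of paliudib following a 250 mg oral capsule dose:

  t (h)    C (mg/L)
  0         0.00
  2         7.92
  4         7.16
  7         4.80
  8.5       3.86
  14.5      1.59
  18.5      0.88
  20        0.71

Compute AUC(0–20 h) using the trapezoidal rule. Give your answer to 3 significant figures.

AUC = 69.9 mg/L·h

Trapezoidal AUC_0→20:
  [0→2]: (0.00+7.92)/2 × 2 = 7.92
  [2→4]: (7.92+7.16)/2 × 2 = 15.08
  [4→7]: (7.16+4.80)/2 × 3 = 17.94
  [7→8.5]: (4.80+3.86)/2 × 1.5 = 6.495
  [8.5→14.5]: (3.86+1.59)/2 × 6 = 16.35
  [14.5→18.5]: (1.59+0.88)/2 × 4 = 4.94
  [18.5→20]: (0.88+0.71)/2 × 1.5 = 1.1925
  Sum = 69.9175 mg/L·h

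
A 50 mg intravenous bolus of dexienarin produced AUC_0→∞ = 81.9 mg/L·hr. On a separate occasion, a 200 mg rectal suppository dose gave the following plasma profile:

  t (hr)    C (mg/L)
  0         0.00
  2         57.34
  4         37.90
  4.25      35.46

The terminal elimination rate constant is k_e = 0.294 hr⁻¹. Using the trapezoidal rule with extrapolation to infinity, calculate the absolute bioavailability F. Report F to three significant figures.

Trapezoidal AUC_0→4.25 (rectal suppository):
  [0→2]: (0.00+57.34)/2 × 2 = 57.34
  [2→4]: (57.34+37.90)/2 × 2 = 95.24
  [4→4.25]: (37.90+35.46)/2 × 0.25 = 9.17
  Sum = 161.75 mg/L·hr
Tail: C_last/k_e = 35.46/0.294 = 120.612
AUC_0→∞ (rectal suppository) = 161.75 + 120.612 = 282.362 mg/L·hr
F = (AUC_ev/D_ev)/(AUC_iv/D_iv) = (282.362/200)/(81.9/50) = 1.41181/1.638 = 0.8619

F = 0.862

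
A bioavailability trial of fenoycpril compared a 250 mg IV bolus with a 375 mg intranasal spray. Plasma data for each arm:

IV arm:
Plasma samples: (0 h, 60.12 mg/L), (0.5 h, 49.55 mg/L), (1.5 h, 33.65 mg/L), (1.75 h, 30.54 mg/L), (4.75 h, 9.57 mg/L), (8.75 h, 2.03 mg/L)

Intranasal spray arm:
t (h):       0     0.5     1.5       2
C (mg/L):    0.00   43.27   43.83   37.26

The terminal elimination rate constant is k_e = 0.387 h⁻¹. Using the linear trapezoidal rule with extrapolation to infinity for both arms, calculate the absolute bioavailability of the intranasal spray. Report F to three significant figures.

F = 0.688

Trapezoidal AUC_0→8.75 (IV):
  [0→0.5]: (60.12+49.55)/2 × 0.5 = 27.4175
  [0.5→1.5]: (49.55+33.65)/2 × 1 = 41.6
  [1.5→1.75]: (33.65+30.54)/2 × 0.25 = 8.02375
  [1.75→4.75]: (30.54+9.57)/2 × 3 = 60.165
  [4.75→8.75]: (9.57+2.03)/2 × 4 = 23.2
  Sum = 160.40625 mg/L·h
IV tail: 2.03/0.387 = 5.245; AUC_iv,0→∞ = 160.40625 + 5.245 = 165.65125 mg/L·h
Trapezoidal AUC_0→2 (intranasal spray):
  [0→0.5]: (0.00+43.27)/2 × 0.5 = 10.8175
  [0.5→1.5]: (43.27+43.83)/2 × 1 = 43.55
  [1.5→2]: (43.83+37.26)/2 × 0.5 = 20.2725
  Sum = 74.64 mg/L·h
intranasal spray tail: 37.26/0.387 = 96.279; AUC_ev,0→∞ = 74.64 + 96.279 = 170.919 mg/L·h
F = (AUC_ev/D_ev)/(AUC_iv/D_iv) = (170.919/375)/(165.65125/250) = 0.455784/0.662605 = 0.6879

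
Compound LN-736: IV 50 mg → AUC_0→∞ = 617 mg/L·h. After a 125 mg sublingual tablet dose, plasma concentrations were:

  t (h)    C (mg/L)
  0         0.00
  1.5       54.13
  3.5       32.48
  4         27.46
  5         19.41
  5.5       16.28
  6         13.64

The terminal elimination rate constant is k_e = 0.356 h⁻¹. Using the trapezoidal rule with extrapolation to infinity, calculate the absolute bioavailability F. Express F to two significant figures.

Trapezoidal AUC_0→6 (sublingual tablet):
  [0→1.5]: (0.00+54.13)/2 × 1.5 = 40.5975
  [1.5→3.5]: (54.13+32.48)/2 × 2 = 86.61
  [3.5→4]: (32.48+27.46)/2 × 0.5 = 14.985
  [4→5]: (27.46+19.41)/2 × 1 = 23.435
  [5→5.5]: (19.41+16.28)/2 × 0.5 = 8.9225
  [5.5→6]: (16.28+13.64)/2 × 0.5 = 7.48
  Sum = 182.03 mg/L·h
Tail: C_last/k_e = 13.64/0.356 = 38.315
AUC_0→∞ (sublingual tablet) = 182.03 + 38.315 = 220.345 mg/L·h
F = (AUC_ev/D_ev)/(AUC_iv/D_iv) = (220.345/125)/(617/50) = 1.76276/12.34 = 0.1428

F = 0.14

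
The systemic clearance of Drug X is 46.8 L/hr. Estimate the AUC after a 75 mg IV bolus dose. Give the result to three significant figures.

AUC = 1.60 mg/L·hr

AUC_0→∞ = Dose_iv / CL
        = 75 / 46.8 = 1.60256 mg/L·hr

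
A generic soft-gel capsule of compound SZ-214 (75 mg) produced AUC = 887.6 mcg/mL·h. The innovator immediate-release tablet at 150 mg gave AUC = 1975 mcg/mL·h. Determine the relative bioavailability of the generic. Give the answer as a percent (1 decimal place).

F_rel = 89.9%

F_rel = (AUC_test/D_test) / (AUC_ref/D_ref)
      = (887.6/75) / (1975/150)
      = 11.8347 / 13.1667 = 0.8988 = 89.88%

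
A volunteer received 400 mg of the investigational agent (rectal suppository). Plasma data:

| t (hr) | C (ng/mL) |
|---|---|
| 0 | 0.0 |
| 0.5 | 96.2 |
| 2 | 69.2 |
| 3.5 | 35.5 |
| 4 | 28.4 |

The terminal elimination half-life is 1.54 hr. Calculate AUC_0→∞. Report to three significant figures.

Trapezoidal AUC_0→4:
  [0→0.5]: (0.0+96.2)/2 × 0.5 = 24.05
  [0.5→2]: (96.2+69.2)/2 × 1.5 = 124.05
  [2→3.5]: (69.2+35.5)/2 × 1.5 = 78.525
  [3.5→4]: (35.5+28.4)/2 × 0.5 = 15.975
  Sum = 242.6 ng/mL·hr
k_e = ln2 / t½ = 0.693147 / 1.54 = 0.4501 hr^-1
Extrapolated tail: C_last / k_e = 28.4 / 0.4501 = 63.097
AUC_0→∞ = 242.6 + 63.097 = 305.697 ng/mL·hr

AUC = 306 ng/mL·hr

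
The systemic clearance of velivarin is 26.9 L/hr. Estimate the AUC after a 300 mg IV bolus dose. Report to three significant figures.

AUC = 11.2 mg/L·hr

AUC_0→∞ = Dose_iv / CL
        = 300 / 26.9 = 11.1524 mg/L·hr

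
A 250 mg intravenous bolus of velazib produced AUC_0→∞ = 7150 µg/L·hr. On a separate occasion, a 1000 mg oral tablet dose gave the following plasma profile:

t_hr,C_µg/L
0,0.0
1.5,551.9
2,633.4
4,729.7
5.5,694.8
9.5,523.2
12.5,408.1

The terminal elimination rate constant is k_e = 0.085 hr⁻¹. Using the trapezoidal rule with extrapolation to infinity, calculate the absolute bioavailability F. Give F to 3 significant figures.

F = 0.412

Trapezoidal AUC_0→12.5 (oral tablet):
  [0→1.5]: (0.0+551.9)/2 × 1.5 = 413.925
  [1.5→2]: (551.9+633.4)/2 × 0.5 = 296.325
  [2→4]: (633.4+729.7)/2 × 2 = 1363.1
  [4→5.5]: (729.7+694.8)/2 × 1.5 = 1068.375
  [5.5→9.5]: (694.8+523.2)/2 × 4 = 2436.0
  [9.5→12.5]: (523.2+408.1)/2 × 3 = 1396.95
  Sum = 6974.675 µg/L·hr
Tail: C_last/k_e = 408.1/0.085 = 4801.176
AUC_0→∞ (oral tablet) = 6974.675 + 4801.176 = 11775.851 µg/L·hr
F = (AUC_ev/D_ev)/(AUC_iv/D_iv) = (11775.851/1000)/(7150/250) = 11.775851/28.6 = 0.4117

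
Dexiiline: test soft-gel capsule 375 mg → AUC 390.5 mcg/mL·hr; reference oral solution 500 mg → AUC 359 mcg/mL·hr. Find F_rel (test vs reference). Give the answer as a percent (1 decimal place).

F_rel = 145.0%

F_rel = (AUC_test/D_test) / (AUC_ref/D_ref)
      = (390.5/375) / (359/500)
      = 1.04133 / 0.718 = 1.4503 = 145.03%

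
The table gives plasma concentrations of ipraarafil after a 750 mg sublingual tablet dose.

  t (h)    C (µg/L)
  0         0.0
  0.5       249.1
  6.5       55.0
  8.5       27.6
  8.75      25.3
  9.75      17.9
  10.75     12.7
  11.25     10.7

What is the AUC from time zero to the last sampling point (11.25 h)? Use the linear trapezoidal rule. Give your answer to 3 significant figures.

AUC = 1110 µg/L·h

Trapezoidal AUC_0→11.25:
  [0→0.5]: (0.0+249.1)/2 × 0.5 = 62.275
  [0.5→6.5]: (249.1+55.0)/2 × 6 = 912.3
  [6.5→8.5]: (55.0+27.6)/2 × 2 = 82.6
  [8.5→8.75]: (27.6+25.3)/2 × 0.25 = 6.6125
  [8.75→9.75]: (25.3+17.9)/2 × 1 = 21.6
  [9.75→10.75]: (17.9+12.7)/2 × 1 = 15.3
  [10.75→11.25]: (12.7+10.7)/2 × 0.5 = 5.85
  Sum = 1106.5375 µg/L·h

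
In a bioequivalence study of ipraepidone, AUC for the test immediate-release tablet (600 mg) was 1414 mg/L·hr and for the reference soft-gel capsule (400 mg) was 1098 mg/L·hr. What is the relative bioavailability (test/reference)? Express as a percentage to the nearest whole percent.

F_rel = 86%

F_rel = (AUC_test/D_test) / (AUC_ref/D_ref)
      = (1414/600) / (1098/400)
      = 2.35667 / 2.745 = 0.8585 = 85.85%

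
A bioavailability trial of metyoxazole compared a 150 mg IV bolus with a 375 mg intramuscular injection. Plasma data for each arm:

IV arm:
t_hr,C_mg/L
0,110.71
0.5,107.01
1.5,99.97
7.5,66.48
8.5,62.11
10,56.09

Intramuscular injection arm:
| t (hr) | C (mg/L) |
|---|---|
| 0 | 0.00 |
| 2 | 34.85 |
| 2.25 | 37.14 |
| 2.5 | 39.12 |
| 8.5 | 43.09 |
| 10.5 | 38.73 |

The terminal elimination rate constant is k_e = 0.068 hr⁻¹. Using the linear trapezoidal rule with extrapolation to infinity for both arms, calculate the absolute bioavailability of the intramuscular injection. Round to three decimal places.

F = 0.233

Trapezoidal AUC_0→10 (IV):
  [0→0.5]: (110.71+107.01)/2 × 0.5 = 54.43
  [0.5→1.5]: (107.01+99.97)/2 × 1 = 103.49
  [1.5→7.5]: (99.97+66.48)/2 × 6 = 499.35
  [7.5→8.5]: (66.48+62.11)/2 × 1 = 64.295
  [8.5→10]: (62.11+56.09)/2 × 1.5 = 88.65
  Sum = 810.215 mg/L·hr
IV tail: 56.09/0.068 = 824.853; AUC_iv,0→∞ = 810.215 + 824.853 = 1635.068 mg/L·hr
Trapezoidal AUC_0→10.5 (intramuscular injection):
  [0→2]: (0.00+34.85)/2 × 2 = 34.85
  [2→2.25]: (34.85+37.14)/2 × 0.25 = 8.99875
  [2.25→2.5]: (37.14+39.12)/2 × 0.25 = 9.5325
  [2.5→8.5]: (39.12+43.09)/2 × 6 = 246.63
  [8.5→10.5]: (43.09+38.73)/2 × 2 = 81.82
  Sum = 381.83125 mg/L·hr
intramuscular injection tail: 38.73/0.068 = 569.559; AUC_ev,0→∞ = 381.83125 + 569.559 = 951.39025 mg/L·hr
F = (AUC_ev/D_ev)/(AUC_iv/D_iv) = (951.39025/375)/(1635.068/150) = 2.53704/10.9005 = 0.2327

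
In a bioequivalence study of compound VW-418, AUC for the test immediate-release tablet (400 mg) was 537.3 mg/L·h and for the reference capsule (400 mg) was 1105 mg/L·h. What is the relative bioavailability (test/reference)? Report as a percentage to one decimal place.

F_rel = (AUC_test/D_test) / (AUC_ref/D_ref)
      = (537.3/400) / (1105/400)
      = 1.34325 / 2.7625 = 0.4862 = 48.62%

F_rel = 48.6%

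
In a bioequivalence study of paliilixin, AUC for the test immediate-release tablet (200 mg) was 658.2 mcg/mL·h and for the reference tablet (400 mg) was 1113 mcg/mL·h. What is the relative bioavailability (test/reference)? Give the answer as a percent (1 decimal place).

F_rel = 118.3%

F_rel = (AUC_test/D_test) / (AUC_ref/D_ref)
      = (658.2/200) / (1113/400)
      = 3.291 / 2.7825 = 1.1827 = 118.27%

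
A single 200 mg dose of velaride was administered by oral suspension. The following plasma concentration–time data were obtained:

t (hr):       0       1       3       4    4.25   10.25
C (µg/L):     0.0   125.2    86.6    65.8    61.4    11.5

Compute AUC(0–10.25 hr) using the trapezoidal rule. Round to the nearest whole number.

AUC = 585 µg/L·hr

Trapezoidal AUC_0→10.25:
  [0→1]: (0.0+125.2)/2 × 1 = 62.6
  [1→3]: (125.2+86.6)/2 × 2 = 211.8
  [3→4]: (86.6+65.8)/2 × 1 = 76.2
  [4→4.25]: (65.8+61.4)/2 × 0.25 = 15.9
  [4.25→10.25]: (61.4+11.5)/2 × 6 = 218.7
  Sum = 585.2 µg/L·hr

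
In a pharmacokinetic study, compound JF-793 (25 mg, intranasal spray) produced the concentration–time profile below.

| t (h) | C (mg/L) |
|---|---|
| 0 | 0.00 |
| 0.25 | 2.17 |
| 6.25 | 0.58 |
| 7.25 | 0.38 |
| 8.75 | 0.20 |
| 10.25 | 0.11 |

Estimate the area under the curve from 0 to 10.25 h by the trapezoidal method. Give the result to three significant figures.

AUC = 9.67 mg/L·h

Trapezoidal AUC_0→10.25:
  [0→0.25]: (0.00+2.17)/2 × 0.25 = 0.27125
  [0.25→6.25]: (2.17+0.58)/2 × 6 = 8.25
  [6.25→7.25]: (0.58+0.38)/2 × 1 = 0.48
  [7.25→8.75]: (0.38+0.20)/2 × 1.5 = 0.435
  [8.75→10.25]: (0.20+0.11)/2 × 1.5 = 0.2325
  Sum = 9.66875 mg/L·h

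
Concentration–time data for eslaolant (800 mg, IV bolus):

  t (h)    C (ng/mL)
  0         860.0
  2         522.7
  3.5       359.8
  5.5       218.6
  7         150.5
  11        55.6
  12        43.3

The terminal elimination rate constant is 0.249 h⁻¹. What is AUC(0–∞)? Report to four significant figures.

AUC = 3535 ng/mL·h

Trapezoidal AUC_0→12:
  [0→2]: (860.0+522.7)/2 × 2 = 1382.7
  [2→3.5]: (522.7+359.8)/2 × 1.5 = 661.875
  [3.5→5.5]: (359.8+218.6)/2 × 2 = 578.4
  [5.5→7]: (218.6+150.5)/2 × 1.5 = 276.825
  [7→11]: (150.5+55.6)/2 × 4 = 412.2
  [11→12]: (55.6+43.3)/2 × 1 = 49.45
  Sum = 3361.45 ng/mL·h
Extrapolated tail: C_last / k_e = 43.3 / 0.249 = 173.896
AUC_0→∞ = 3361.45 + 173.896 = 3535.346 ng/mL·h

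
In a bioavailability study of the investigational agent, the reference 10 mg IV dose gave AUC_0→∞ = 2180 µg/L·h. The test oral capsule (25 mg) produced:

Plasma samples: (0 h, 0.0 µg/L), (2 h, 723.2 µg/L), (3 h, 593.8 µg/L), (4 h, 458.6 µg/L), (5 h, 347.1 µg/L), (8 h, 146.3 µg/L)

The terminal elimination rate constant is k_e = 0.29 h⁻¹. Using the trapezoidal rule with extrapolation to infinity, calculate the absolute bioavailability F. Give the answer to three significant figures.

F = 0.652

Trapezoidal AUC_0→8 (oral capsule):
  [0→2]: (0.0+723.2)/2 × 2 = 723.2
  [2→3]: (723.2+593.8)/2 × 1 = 658.5
  [3→4]: (593.8+458.6)/2 × 1 = 526.2
  [4→5]: (458.6+347.1)/2 × 1 = 402.85
  [5→8]: (347.1+146.3)/2 × 3 = 740.1
  Sum = 3050.85 µg/L·h
Tail: C_last/k_e = 146.3/0.29 = 504.483
AUC_0→∞ (oral capsule) = 3050.85 + 504.483 = 3555.333 µg/L·h
F = (AUC_ev/D_ev)/(AUC_iv/D_iv) = (3555.333/25)/(2180/10) = 142.21332/218 = 0.6524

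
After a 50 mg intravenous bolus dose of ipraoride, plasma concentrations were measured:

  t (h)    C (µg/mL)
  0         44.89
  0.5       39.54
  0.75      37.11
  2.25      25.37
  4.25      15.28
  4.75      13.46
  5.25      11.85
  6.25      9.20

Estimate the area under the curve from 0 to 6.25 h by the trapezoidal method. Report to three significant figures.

Trapezoidal AUC_0→6.25:
  [0→0.5]: (44.89+39.54)/2 × 0.5 = 21.1075
  [0.5→0.75]: (39.54+37.11)/2 × 0.25 = 9.58125
  [0.75→2.25]: (37.11+25.37)/2 × 1.5 = 46.86
  [2.25→4.25]: (25.37+15.28)/2 × 2 = 40.65
  [4.25→4.75]: (15.28+13.46)/2 × 0.5 = 7.185
  [4.75→5.25]: (13.46+11.85)/2 × 0.5 = 6.3275
  [5.25→6.25]: (11.85+9.20)/2 × 1 = 10.525
  Sum = 142.23625 µg/mL·h

AUC = 142 µg/mL·h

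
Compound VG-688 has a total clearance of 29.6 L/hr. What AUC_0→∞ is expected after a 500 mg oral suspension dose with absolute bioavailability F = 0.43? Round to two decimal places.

AUC_0→∞ = F × Dose / CL
        = 0.43 × 500 / 29.6 = 7.26351 mg/L·hr

AUC = 7.26 mg/L·hr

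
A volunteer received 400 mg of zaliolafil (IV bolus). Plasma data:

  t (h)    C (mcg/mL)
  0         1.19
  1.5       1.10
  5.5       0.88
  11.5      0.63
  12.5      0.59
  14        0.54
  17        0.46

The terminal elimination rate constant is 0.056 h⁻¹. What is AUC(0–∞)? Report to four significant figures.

AUC = 21.38 mcg/mL·h

Trapezoidal AUC_0→17:
  [0→1.5]: (1.19+1.10)/2 × 1.5 = 1.7175
  [1.5→5.5]: (1.10+0.88)/2 × 4 = 3.96
  [5.5→11.5]: (0.88+0.63)/2 × 6 = 4.53
  [11.5→12.5]: (0.63+0.59)/2 × 1 = 0.61
  [12.5→14]: (0.59+0.54)/2 × 1.5 = 0.8475
  [14→17]: (0.54+0.46)/2 × 3 = 1.5
  Sum = 13.165 mcg/mL·h
Extrapolated tail: C_last / k_e = 0.46 / 0.056 = 8.214
AUC_0→∞ = 13.165 + 8.214 = 21.379 mcg/mL·h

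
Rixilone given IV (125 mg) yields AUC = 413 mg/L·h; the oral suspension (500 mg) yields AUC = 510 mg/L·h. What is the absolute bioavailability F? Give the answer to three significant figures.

F = (AUC_ev / D_ev) / (AUC_iv / D_iv)
  = (510/500) / (413/125)
  = 1.02 / 3.304 = 0.3087

F = 0.309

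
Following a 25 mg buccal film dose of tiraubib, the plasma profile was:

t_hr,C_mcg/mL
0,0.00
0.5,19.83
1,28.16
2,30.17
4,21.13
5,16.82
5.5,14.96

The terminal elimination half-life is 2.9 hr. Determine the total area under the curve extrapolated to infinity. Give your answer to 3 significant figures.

AUC = 187 mcg/mL·hr

Trapezoidal AUC_0→5.5:
  [0→0.5]: (0.00+19.83)/2 × 0.5 = 4.9575
  [0.5→1]: (19.83+28.16)/2 × 0.5 = 11.9975
  [1→2]: (28.16+30.17)/2 × 1 = 29.165
  [2→4]: (30.17+21.13)/2 × 2 = 51.3
  [4→5]: (21.13+16.82)/2 × 1 = 18.975
  [5→5.5]: (16.82+14.96)/2 × 0.5 = 7.945
  Sum = 124.34 mcg/mL·hr
k_e = ln2 / t½ = 0.693147 / 2.9 = 0.2390 hr^-1
Extrapolated tail: C_last / k_e = 14.96 / 0.239 = 62.594
AUC_0→∞ = 124.34 + 62.594 = 186.934 mcg/mL·hr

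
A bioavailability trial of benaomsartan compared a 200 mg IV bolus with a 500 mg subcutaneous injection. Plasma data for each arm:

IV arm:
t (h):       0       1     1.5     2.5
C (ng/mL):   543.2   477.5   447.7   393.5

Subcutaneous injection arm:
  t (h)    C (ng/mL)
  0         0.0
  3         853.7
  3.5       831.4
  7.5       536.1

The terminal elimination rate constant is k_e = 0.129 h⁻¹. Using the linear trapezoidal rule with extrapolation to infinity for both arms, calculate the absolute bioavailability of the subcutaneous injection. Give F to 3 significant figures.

Trapezoidal AUC_0→2.5 (IV):
  [0→1]: (543.2+477.5)/2 × 1 = 510.35
  [1→1.5]: (477.5+447.7)/2 × 0.5 = 231.3
  [1.5→2.5]: (447.7+393.5)/2 × 1 = 420.6
  Sum = 1162.25 ng/mL·h
IV tail: 393.5/0.129 = 3050.388; AUC_iv,0→∞ = 1162.25 + 3050.388 = 4212.638 ng/mL·h
Trapezoidal AUC_0→7.5 (subcutaneous injection):
  [0→3]: (0.0+853.7)/2 × 3 = 1280.55
  [3→3.5]: (853.7+831.4)/2 × 0.5 = 421.275
  [3.5→7.5]: (831.4+536.1)/2 × 4 = 2735.0
  Sum = 4436.825 ng/mL·h
subcutaneous injection tail: 536.1/0.129 = 4155.814; AUC_ev,0→∞ = 4436.825 + 4155.814 = 8592.639 ng/mL·h
F = (AUC_ev/D_ev)/(AUC_iv/D_iv) = (8592.639/500)/(4212.638/200) = 17.185278/21.06319 = 0.8159

F = 0.816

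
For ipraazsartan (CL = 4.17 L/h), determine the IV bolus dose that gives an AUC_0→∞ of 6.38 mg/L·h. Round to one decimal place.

Dose = 26.6 mg

Dose_iv = CL × AUC_0→∞
     = 4.17 × 6.38 = 26.6046 mg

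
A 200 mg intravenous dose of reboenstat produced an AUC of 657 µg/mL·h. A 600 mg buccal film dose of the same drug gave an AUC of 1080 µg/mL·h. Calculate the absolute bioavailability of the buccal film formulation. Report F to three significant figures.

F = 0.548

F = (AUC_ev / D_ev) / (AUC_iv / D_iv)
  = (1080/600) / (657/200)
  = 1.8 / 3.285 = 0.5479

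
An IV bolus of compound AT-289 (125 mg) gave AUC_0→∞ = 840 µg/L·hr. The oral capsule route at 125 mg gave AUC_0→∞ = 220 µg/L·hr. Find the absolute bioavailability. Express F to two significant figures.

F = 0.26

F = (AUC_ev / D_ev) / (AUC_iv / D_iv)
  = (220/125) / (840/125)
  = 1.76 / 6.72 = 0.2619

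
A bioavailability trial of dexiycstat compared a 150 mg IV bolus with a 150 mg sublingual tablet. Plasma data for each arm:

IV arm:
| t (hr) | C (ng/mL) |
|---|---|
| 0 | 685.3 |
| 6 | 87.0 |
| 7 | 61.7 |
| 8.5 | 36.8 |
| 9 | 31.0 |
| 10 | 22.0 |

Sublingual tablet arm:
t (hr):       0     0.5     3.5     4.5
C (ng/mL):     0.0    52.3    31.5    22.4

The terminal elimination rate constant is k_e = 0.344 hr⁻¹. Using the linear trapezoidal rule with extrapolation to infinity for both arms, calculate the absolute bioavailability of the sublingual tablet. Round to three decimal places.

Trapezoidal AUC_0→10 (IV):
  [0→6]: (685.3+87.0)/2 × 6 = 2316.9
  [6→7]: (87.0+61.7)/2 × 1 = 74.35
  [7→8.5]: (61.7+36.8)/2 × 1.5 = 73.875
  [8.5→9]: (36.8+31.0)/2 × 0.5 = 16.95
  [9→10]: (31.0+22.0)/2 × 1 = 26.5
  Sum = 2508.575 ng/mL·hr
IV tail: 22.0/0.344 = 63.953; AUC_iv,0→∞ = 2508.575 + 63.953 = 2572.528 ng/mL·hr
Trapezoidal AUC_0→4.5 (sublingual tablet):
  [0→0.5]: (0.0+52.3)/2 × 0.5 = 13.075
  [0.5→3.5]: (52.3+31.5)/2 × 3 = 125.7
  [3.5→4.5]: (31.5+22.4)/2 × 1 = 26.95
  Sum = 165.725 ng/mL·hr
sublingual tablet tail: 22.4/0.344 = 65.116; AUC_ev,0→∞ = 165.725 + 65.116 = 230.841 ng/mL·hr
F = (AUC_ev/D_ev)/(AUC_iv/D_iv) = (230.841/150)/(2572.528/150) = 1.53894/17.1502 = 0.0897

F = 0.090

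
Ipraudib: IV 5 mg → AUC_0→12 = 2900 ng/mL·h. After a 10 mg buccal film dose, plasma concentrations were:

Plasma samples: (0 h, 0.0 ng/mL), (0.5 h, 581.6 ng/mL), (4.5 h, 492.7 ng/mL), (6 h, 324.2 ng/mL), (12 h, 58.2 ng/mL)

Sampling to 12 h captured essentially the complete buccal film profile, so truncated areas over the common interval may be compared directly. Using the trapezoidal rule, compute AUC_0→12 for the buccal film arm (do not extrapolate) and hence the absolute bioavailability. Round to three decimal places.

F = 0.699

Trapezoidal AUC_0→12 (buccal film):
  [0→0.5]: (0.0+581.6)/2 × 0.5 = 145.4
  [0.5→4.5]: (581.6+492.7)/2 × 4 = 2148.6
  [4.5→6]: (492.7+324.2)/2 × 1.5 = 612.675
  [6→12]: (324.2+58.2)/2 × 6 = 1147.2
  Sum = 4053.875 ng/mL·h
F = (AUC_ev/D_ev)/(AUC_iv/D_iv) = (4053.875/10)/(2900/5) = 405.3875/580 = 0.6989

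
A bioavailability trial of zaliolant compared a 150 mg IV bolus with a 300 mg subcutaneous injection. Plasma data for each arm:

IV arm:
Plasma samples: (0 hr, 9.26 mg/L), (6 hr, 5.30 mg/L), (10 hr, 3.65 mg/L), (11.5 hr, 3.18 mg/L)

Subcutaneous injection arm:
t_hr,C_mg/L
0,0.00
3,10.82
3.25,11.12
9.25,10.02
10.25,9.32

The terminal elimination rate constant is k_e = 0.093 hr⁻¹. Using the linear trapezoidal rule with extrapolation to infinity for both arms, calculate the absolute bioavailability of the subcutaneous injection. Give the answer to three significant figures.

F = 0.953

Trapezoidal AUC_0→11.5 (IV):
  [0→6]: (9.26+5.30)/2 × 6 = 43.68
  [6→10]: (5.30+3.65)/2 × 4 = 17.9
  [10→11.5]: (3.65+3.18)/2 × 1.5 = 5.1225
  Sum = 66.7025 mg/L·hr
IV tail: 3.18/0.093 = 34.194; AUC_iv,0→∞ = 66.7025 + 34.194 = 100.8965 mg/L·hr
Trapezoidal AUC_0→10.25 (subcutaneous injection):
  [0→3]: (0.00+10.82)/2 × 3 = 16.23
  [3→3.25]: (10.82+11.12)/2 × 0.25 = 2.7425
  [3.25→9.25]: (11.12+10.02)/2 × 6 = 63.42
  [9.25→10.25]: (10.02+9.32)/2 × 1 = 9.67
  Sum = 92.0625 mg/L·hr
subcutaneous injection tail: 9.32/0.093 = 100.215; AUC_ev,0→∞ = 92.0625 + 100.215 = 192.2775 mg/L·hr
F = (AUC_ev/D_ev)/(AUC_iv/D_iv) = (192.2775/300)/(100.8965/150) = 0.640925/0.672643 = 0.9528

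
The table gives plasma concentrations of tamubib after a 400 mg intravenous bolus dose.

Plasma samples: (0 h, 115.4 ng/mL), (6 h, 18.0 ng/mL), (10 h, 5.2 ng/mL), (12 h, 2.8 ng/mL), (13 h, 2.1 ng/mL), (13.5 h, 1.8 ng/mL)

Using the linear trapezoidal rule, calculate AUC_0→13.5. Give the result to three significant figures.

AUC = 458 ng/mL·h

Trapezoidal AUC_0→13.5:
  [0→6]: (115.4+18.0)/2 × 6 = 400.2
  [6→10]: (18.0+5.2)/2 × 4 = 46.4
  [10→12]: (5.2+2.8)/2 × 2 = 8.0
  [12→13]: (2.8+2.1)/2 × 1 = 2.45
  [13→13.5]: (2.1+1.8)/2 × 0.5 = 0.975
  Sum = 458.025 ng/mL·h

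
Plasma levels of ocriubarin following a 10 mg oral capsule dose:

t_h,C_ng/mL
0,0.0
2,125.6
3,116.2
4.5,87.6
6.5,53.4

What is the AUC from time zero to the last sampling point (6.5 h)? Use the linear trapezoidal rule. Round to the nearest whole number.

Trapezoidal AUC_0→6.5:
  [0→2]: (0.0+125.6)/2 × 2 = 125.6
  [2→3]: (125.6+116.2)/2 × 1 = 120.9
  [3→4.5]: (116.2+87.6)/2 × 1.5 = 152.85
  [4.5→6.5]: (87.6+53.4)/2 × 2 = 141.0
  Sum = 540.35 ng/mL·h

AUC = 540 ng/mL·h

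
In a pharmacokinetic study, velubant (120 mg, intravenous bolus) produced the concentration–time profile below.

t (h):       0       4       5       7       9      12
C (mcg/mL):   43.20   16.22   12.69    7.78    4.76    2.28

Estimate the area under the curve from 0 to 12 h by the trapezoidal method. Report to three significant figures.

AUC = 177 mcg/mL·h

Trapezoidal AUC_0→12:
  [0→4]: (43.20+16.22)/2 × 4 = 118.84
  [4→5]: (16.22+12.69)/2 × 1 = 14.455
  [5→7]: (12.69+7.78)/2 × 2 = 20.47
  [7→9]: (7.78+4.76)/2 × 2 = 12.54
  [9→12]: (4.76+2.28)/2 × 3 = 10.56
  Sum = 176.865 mcg/mL·h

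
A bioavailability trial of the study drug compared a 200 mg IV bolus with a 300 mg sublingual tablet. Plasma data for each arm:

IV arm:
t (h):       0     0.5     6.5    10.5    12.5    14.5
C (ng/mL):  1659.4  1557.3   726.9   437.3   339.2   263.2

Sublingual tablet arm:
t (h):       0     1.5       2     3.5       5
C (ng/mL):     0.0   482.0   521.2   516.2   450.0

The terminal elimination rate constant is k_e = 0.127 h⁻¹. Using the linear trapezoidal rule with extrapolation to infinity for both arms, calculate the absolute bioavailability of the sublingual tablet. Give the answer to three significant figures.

F = 0.281

Trapezoidal AUC_0→14.5 (IV):
  [0→0.5]: (1659.4+1557.3)/2 × 0.5 = 804.175
  [0.5→6.5]: (1557.3+726.9)/2 × 6 = 6852.6
  [6.5→10.5]: (726.9+437.3)/2 × 4 = 2328.4
  [10.5→12.5]: (437.3+339.2)/2 × 2 = 776.5
  [12.5→14.5]: (339.2+263.2)/2 × 2 = 602.4
  Sum = 11364.075 ng/mL·h
IV tail: 263.2/0.127 = 2072.441; AUC_iv,0→∞ = 11364.075 + 2072.441 = 13436.516 ng/mL·h
Trapezoidal AUC_0→5 (sublingual tablet):
  [0→1.5]: (0.0+482.0)/2 × 1.5 = 361.5
  [1.5→2]: (482.0+521.2)/2 × 0.5 = 250.8
  [2→3.5]: (521.2+516.2)/2 × 1.5 = 778.05
  [3.5→5]: (516.2+450.0)/2 × 1.5 = 724.65
  Sum = 2115.0 ng/mL·h
sublingual tablet tail: 450.0/0.127 = 3543.307; AUC_ev,0→∞ = 2115.0 + 3543.307 = 5658.307 ng/mL·h
F = (AUC_ev/D_ev)/(AUC_iv/D_iv) = (5658.307/300)/(13436.516/200) = 18.861/67.18258 = 0.2807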